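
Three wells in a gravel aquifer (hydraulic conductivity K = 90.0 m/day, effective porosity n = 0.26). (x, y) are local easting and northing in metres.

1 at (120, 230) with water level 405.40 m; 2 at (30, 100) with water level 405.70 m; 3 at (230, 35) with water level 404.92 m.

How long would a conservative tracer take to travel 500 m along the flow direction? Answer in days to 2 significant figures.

380 days

Taking 1 as reference: 2−1 = (-90, -130, +0.30); 3−1 = (110, -195, -0.48).
Determinant of the coordinate differences = (-90)·(-195) − 110·(-130) = 31850.
∂h/∂x = [(+0.30)·(-195) − (-0.48)·(-130)] / 31850 = -0.003796
∂h/∂y = [(-90)·(-0.48) − 110·(+0.30)] / 31850 = +0.0003203
|∇h| = √(-0.003796² + 0.0003203²) = 0.003809
Seepage velocity v = K·i/n = 90.0 × 0.003809 / 0.26 = 1.319 m/day.
t = 500 / 1.319 = 379.1 days.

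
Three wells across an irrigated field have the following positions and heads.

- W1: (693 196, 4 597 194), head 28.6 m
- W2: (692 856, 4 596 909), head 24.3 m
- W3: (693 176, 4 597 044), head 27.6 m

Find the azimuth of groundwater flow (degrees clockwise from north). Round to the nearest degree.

Three-point gradient (reference W1): Δ to W2 = (-340, -285, -4.3), Δ to W3 = (-20, -150, -1.0).
∂h/∂x = +0.007947, ∂h/∂y = +0.005607 (det = 45300).
Flow direction (−∇h) has components (-0.007947 E, -0.005607 N).
Azimuth = atan2(E, N) = atan2(-0.007947, -0.005607) = 234.8° ≈ 235°.

235°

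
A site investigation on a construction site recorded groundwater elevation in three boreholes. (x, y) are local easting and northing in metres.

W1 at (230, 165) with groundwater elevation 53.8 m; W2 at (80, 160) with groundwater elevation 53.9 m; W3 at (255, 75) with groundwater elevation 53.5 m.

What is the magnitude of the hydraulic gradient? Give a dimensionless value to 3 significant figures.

Taking W1 as reference: W2−W1 = (-150, -5, +0.1); W3−W1 = (25, -90, -0.3).
Solve a·Δx + b·Δy = Δh: det = (-150)·(-90) − 25·(-5) = 13625.
∂h/∂x = [(+0.1)·(-90) − (-0.3)·(-5)] / 13625 = -0.0007706
∂h/∂y = [(-150)·(-0.3) − 25·(+0.1)] / 13625 = +0.003119
|∇h| = √(-0.0007706² + 0.003119²) = 0.003213

0.00321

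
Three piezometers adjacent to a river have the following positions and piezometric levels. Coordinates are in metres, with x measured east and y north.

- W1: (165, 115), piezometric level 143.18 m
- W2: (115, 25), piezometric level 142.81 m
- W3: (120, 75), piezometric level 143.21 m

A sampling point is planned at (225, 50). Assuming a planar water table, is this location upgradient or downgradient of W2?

Differences from W1: to W2 (Δx, Δy, Δh) = (-50, -90, -0.37); to W3 = (-45, -40, +0.03).
Solve a·Δx + b·Δy = Δh: det = (-50)·(-40) − (-45)·(-90) = -2050.
∂h/∂x = [(-0.37)·(-40) − (+0.03)·(-90)] / -2050 = -0.008537
∂h/∂y = [(-50)·(+0.03) − (-45)·(-0.37)] / -2050 = +0.008854
Head at (225, 50) = 143.18 + (-0.008537)·(60) + (+0.008854)·(-65) = 142.09 m.
That is lower than the 142.81 m at W2, so the point is downgradient.

downgradient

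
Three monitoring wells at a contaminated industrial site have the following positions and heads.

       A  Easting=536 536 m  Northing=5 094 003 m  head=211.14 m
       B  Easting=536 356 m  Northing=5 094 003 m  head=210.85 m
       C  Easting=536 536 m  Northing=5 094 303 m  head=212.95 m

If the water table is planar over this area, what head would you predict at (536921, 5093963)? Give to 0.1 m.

211.5 m

∂h/∂x = (210.85 − 211.14) / (536356 − 536536) = +0.001611
∂h/∂y = (212.95 − 211.14) / (5094303 − 5094003) = +0.006033
h(536921, 5093963) = 211.14 + (+0.001611)·(385) + (+0.006033)·(-40) = 211.14 +0.620 -0.241 = 211.519 m.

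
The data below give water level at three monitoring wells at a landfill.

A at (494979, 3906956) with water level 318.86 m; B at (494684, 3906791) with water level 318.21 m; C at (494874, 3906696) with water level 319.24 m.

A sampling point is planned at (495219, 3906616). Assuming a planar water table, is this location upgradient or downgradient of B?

upgradient

With h = a·x + b·y + c and A as origin, the differences give:
  (-295)·a + (-165)·b = -0.65
  (-105)·a + (-260)·b = +0.38
Eliminate b (×(-260) and ×(-165), subtract): 59375·a = 231.700 → a = ∂h/∂x = +0.003902
Back-substitute: b = ∂h/∂y = -0.003037.
Head at (495219, 3906616) = 318.86 + (+0.003902)·(240) + (-0.003037)·(-340) = 320.83 m.
That is higher than the 318.21 m at B, so the point is upgradient.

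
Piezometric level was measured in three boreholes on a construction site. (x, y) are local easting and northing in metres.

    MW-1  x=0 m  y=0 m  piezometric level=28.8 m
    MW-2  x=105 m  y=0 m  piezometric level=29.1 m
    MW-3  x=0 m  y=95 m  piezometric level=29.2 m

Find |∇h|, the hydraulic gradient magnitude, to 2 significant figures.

0.0051

∂h/∂x = (29.1 − 28.8) / (105 − 0) = +0.002857
∂h/∂y = (29.2 − 28.8) / (95 − 0) = +0.004211
|∇h| = √(0.002857² + 0.004211²) = 0.005089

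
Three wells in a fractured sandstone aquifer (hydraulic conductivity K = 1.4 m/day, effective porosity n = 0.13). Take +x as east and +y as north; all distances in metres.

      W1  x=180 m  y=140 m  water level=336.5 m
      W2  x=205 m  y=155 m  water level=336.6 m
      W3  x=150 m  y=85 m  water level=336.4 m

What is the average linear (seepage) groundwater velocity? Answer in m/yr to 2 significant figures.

17 m/yr

With h = a·x + b·y + c and W1 as origin, the differences give:
  25·a + 15·b = +0.1
  (-30)·a + (-55)·b = -0.1
Eliminate b (×(-55) and ×15, subtract): -925·a = -4.00 → a = ∂h/∂x = +0.004324
Back-substitute: b = ∂h/∂y = -0.0005405.
|∇h| = √(0.004324² + -0.0005405²) = 0.004358
Seepage velocity v = K·i/n = 1.4 × 0.004358 / 0.13 = 0.04693 m/day = 17.14 m/yr.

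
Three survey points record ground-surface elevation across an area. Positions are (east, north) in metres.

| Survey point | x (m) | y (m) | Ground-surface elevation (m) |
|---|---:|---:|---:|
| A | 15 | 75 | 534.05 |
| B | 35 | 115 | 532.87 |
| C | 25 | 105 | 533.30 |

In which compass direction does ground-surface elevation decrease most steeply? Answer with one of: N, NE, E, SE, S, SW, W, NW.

NE

Differences from A: to B (Δx, Δy, Δh) = (20, 40, -1.18); to C = (10, 30, -0.75).
Solve a·Δx + b·Δy = Δz: det = 20·30 − 10·40 = 200.
∂z/∂x = [(-1.18)·30 − (-0.75)·40] / 200 = -0.02700
∂z/∂y = [20·(-0.75) − 10·(-1.18)] / 200 = -0.01600
Steepest decrease is along −∇f = (+0.02700 E, +0.01600 N) → northeast.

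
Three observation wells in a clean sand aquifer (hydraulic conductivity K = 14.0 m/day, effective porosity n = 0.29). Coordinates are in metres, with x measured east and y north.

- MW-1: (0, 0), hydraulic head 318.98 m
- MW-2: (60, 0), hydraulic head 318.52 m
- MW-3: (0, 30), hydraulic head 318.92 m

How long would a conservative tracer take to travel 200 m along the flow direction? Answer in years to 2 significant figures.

∂h/∂x = (318.52 − 318.98) / (60 − 0) = -0.007667
∂h/∂y = (318.92 − 318.98) / (30 − 0) = -0.002000
|∇h| = √(-0.007667² + -0.002000²) = 0.007924
Seepage velocity v = K·i/n = 14.0 × 0.007924 / 0.29 = 0.3825 m/day.
t = 200 / 0.3825 = 522.9 days = 1.43 years.

1.4 years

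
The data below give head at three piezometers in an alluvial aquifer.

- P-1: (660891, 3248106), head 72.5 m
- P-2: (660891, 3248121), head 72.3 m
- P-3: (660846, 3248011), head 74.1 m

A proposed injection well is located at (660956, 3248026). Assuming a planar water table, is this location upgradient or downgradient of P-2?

Differences from P-1: to P-2 (Δx, Δy, Δh) = (0, 15, -0.2); to P-3 = (-45, -95, +1.6).
Solve a·Δx + b·Δy = Δh: det = 0·(-95) − (-45)·15 = 675.
∂h/∂x = [(-0.2)·(-95) − (+1.6)·15] / 675 = -0.007407
∂h/∂y = [0·(+1.6) − (-45)·(-0.2)] / 675 = -0.01333
Head at (660956, 3248026) = 72.5 + (-0.007407)·(65) + (-0.01333)·(-80) = 73.09 m.
That is higher than the 72.3 m at P-2, so the point is upgradient.

upgradient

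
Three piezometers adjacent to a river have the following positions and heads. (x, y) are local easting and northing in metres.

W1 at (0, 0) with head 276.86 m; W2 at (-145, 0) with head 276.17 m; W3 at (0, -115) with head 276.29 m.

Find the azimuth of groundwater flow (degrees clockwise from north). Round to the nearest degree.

∂h/∂x = (276.17 − 276.86) / (-145 − 0) = +0.004759
∂h/∂y = (276.29 − 276.86) / (-115 − 0) = +0.004957
Flow direction (−∇h) has components (-0.004759 E, -0.004957 N).
Azimuth = atan2(E, N) = atan2(-0.004759, -0.004957) = 223.8° ≈ 224°.

224°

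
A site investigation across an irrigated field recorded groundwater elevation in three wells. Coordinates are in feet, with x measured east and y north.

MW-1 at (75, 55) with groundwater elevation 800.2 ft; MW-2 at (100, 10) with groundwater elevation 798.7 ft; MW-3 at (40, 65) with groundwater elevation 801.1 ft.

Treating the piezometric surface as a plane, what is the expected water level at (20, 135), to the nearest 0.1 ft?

Taking MW-1 as reference: MW-2−MW-1 = (25, -45, -1.5); MW-3−MW-1 = (-35, 10, +0.9).
Solve a·Δx + b·Δy = Δh: det = 25·10 − (-35)·(-45) = -1325.
∂h/∂x = [(-1.5)·10 − (+0.9)·(-45)] / -1325 = -0.01925
∂h/∂y = [25·(+0.9) − (-35)·(-1.5)] / -1325 = +0.02264
h(20, 135) = 800.2 + (-0.01925)·(-55) + (+0.02264)·(80) = 800.2 +1.058 +1.811 = 803.070 ft.

803.1 ft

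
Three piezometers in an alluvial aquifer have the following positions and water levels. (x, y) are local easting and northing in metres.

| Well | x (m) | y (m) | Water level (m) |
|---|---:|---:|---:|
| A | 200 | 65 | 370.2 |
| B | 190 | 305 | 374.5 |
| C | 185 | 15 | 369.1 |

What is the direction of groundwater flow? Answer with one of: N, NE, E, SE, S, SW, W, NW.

SW

Taking A as reference: B−A = (-10, 240, +4.3); C−A = (-15, -50, -1.1).
Determinant of the coordinate differences = (-10)·(-50) − (-15)·240 = 4100.
∂h/∂x = [(+4.3)·(-50) − (-1.1)·240] / 4100 = +0.01195
∂h/∂y = [(-10)·(-1.1) − (-15)·(+4.3)] / 4100 = +0.01841
Flow = −∇h = (-0.01195 east, -0.01841 north), which points southwest.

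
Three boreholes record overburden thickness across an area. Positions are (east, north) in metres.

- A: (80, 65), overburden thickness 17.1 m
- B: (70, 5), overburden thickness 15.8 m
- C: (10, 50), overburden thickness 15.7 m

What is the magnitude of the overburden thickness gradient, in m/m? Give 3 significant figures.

0.0248 m/m

Taking A as reference: B−A = (-10, -60, -1.3); C−A = (-70, -15, -1.4).
Determinant of the coordinate differences = (-10)·(-15) − (-70)·(-60) = -4050.
∂d/∂x = [(-1.3)·(-15) − (-1.4)·(-60)] / -4050 = +0.01593
∂d/∂y = [(-10)·(-1.4) − (-70)·(-1.3)] / -4050 = +0.01901
|∇f| = √(0.01593² + 0.01901²) = 0.0248 m/m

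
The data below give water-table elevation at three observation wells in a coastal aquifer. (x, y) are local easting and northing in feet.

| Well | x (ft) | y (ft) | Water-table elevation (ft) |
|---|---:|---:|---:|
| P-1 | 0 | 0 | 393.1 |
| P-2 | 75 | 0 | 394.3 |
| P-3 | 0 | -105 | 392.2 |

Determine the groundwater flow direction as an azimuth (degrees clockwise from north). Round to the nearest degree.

∂h/∂x = (394.3 − 393.1) / (75 − 0) = +0.01600
∂h/∂y = (392.2 − 393.1) / (-105 − 0) = +0.008571
Flow direction (−∇h) has components (-0.01600 E, -0.008571 N).
Azimuth = atan2(E, N) = atan2(-0.01600, -0.008571) = 241.8° ≈ 242°.

242°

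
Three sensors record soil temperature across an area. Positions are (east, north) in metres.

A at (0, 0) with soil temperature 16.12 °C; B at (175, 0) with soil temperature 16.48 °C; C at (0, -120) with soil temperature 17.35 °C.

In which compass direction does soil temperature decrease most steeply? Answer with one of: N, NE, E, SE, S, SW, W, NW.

N

∂T/∂x = (16.48 − 16.12) / (175 − 0) = +0.002057
∂T/∂y = (17.35 − 16.12) / (-120 − 0) = -0.01025
Steepest decrease is along −∇f = (-0.002057 E, +0.01025 N) → north.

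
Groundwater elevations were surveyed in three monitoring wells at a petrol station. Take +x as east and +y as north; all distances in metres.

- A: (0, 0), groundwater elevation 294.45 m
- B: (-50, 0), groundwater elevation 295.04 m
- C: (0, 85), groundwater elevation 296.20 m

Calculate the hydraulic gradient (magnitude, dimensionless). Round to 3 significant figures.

∂h/∂x = (295.04 − 294.45) / (-50 − 0) = -0.01180
∂h/∂y = (296.20 − 294.45) / (85 − 0) = +0.02059
|∇h| = √(-0.01180² + 0.02059²) = 0.02373

0.0237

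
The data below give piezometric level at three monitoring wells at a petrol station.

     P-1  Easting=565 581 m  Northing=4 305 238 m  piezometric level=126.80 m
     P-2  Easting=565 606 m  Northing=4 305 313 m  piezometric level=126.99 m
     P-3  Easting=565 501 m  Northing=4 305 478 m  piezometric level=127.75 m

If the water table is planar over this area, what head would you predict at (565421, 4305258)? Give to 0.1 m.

127.2 m

Differences from P-1: to P-2 (Δx, Δy, Δh) = (25, 75, +0.19); to P-3 = (-80, 240, +0.95).
Solve a·Δx + b·Δy = Δh: det = 25·240 − (-80)·75 = 12000.
∂h/∂x = [(+0.19)·240 − (+0.95)·75] / 12000 = -0.002138
∂h/∂y = [25·(+0.95) − (-80)·(+0.19)] / 12000 = +0.003246
h(565421, 4305258) = 126.80 + (-0.002138)·(-160) + (+0.003246)·(20) = 126.80 +0.342 +0.065 = 127.207 m.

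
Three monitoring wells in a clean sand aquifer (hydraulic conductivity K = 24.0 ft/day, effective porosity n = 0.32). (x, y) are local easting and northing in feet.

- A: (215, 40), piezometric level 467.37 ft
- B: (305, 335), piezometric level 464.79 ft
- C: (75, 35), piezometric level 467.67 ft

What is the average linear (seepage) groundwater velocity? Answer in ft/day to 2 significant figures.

Taking A as reference: B−A = (90, 295, -2.58); C−A = (-140, -5, +0.30).
Determinant of the coordinate differences = 90·(-5) − (-140)·295 = 40850.
∂h/∂x = [(-2.58)·(-5) − (+0.30)·295] / 40850 = -0.001851
∂h/∂y = [90·(+0.30) − (-140)·(-2.58)] / 40850 = -0.008181
|∇h| = √(-0.001851² + -0.008181²) = 0.008388
Seepage velocity v = K·i/n = 24.0 × 0.008388 / 0.32 = 0.6291 ft/day.

0.63 ft/day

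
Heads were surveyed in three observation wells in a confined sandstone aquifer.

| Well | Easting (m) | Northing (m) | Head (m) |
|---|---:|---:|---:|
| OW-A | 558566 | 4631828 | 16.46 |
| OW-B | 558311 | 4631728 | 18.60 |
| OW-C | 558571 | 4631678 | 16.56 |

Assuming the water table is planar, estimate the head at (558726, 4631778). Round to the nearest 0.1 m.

15.2 m

With h = a·x + b·y + c and OW-A as origin, the differences give:
  (-255)·a + (-100)·b = +2.14
  5·a + (-150)·b = +0.10
Eliminate b (×(-150) and ×(-100), subtract): 38750·a = -311.000 → a = ∂h/∂x = -0.008026
Back-substitute: b = ∂h/∂y = -0.0009342.
h(558726, 4631778) = 16.46 + (-0.008026)·(160) + (-0.0009342)·(-50) = 16.46 -1.284 +0.047 = 15.223 m.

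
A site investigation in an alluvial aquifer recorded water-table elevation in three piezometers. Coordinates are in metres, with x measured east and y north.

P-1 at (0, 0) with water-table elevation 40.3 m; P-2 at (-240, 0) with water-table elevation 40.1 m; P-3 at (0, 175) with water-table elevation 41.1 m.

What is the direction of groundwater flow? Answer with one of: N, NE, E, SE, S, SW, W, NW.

S

∂h/∂x = (40.1 − 40.3) / (-240 − 0) = +0.0008333
∂h/∂y = (41.1 − 40.3) / (175 − 0) = +0.004571
Flow = −∇h = (-0.0008333 east, -0.004571 north), which points south.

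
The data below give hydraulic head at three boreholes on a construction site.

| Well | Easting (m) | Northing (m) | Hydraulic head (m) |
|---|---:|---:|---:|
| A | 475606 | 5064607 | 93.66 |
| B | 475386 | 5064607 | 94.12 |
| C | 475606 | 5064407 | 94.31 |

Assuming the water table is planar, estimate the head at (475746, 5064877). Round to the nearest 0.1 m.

92.5 m

∂h/∂x = (94.12 − 93.66) / (475386 − 475606) = -0.002091
∂h/∂y = (94.31 − 93.66) / (5064407 − 5064607) = -0.003250
h(475746, 5064877) = 93.66 + (-0.002091)·(140) + (-0.003250)·(270) = 93.66 -0.293 -0.878 = 92.490 m.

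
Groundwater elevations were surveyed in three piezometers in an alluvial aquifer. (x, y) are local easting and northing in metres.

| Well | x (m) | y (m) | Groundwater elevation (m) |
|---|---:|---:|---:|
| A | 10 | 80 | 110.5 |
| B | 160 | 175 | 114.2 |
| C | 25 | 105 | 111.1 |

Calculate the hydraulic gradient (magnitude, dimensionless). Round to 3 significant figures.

With h = a·x + b·y + c and A as origin, the differences give:
  150·a + 95·b = +3.7
  15·a + 25·b = +0.6
Eliminate b (×25 and ×95, subtract): 2325·a = 35.50 → a = ∂h/∂x = +0.01527
Back-substitute: b = ∂h/∂y = +0.01484.
|∇h| = √(0.01527² + 0.01484²) = 0.02129

0.0213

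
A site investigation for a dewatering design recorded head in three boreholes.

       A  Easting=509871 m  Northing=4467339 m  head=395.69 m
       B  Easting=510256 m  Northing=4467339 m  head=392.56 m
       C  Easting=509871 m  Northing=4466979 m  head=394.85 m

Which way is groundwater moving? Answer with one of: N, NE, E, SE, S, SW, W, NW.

∂h/∂x = (392.56 − 395.69) / (510256 − 509871) = -0.008130
∂h/∂y = (394.85 − 395.69) / (4466979 − 4467339) = +0.002333
Flow = −∇h = (+0.008130 east, -0.002333 north), which points east.

E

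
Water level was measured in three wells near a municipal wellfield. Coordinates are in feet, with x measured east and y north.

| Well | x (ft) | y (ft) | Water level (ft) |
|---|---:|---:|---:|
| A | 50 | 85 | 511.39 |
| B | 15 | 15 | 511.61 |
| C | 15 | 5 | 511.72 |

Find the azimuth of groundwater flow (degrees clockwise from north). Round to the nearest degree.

305°

With h = a·x + b·y + c and A as origin, the differences give:
  (-35)·a + (-70)·b = +0.22
  (-35)·a + (-80)·b = +0.33
Eliminate b (×(-80) and ×(-70), subtract): 350·a = 5.500 → a = ∂h/∂x = +0.01571
Back-substitute: b = ∂h/∂y = -0.01100.
Flow direction (−∇h) has components (-0.01571 E, +0.01100 N).
Azimuth = atan2(E, N) = atan2(-0.01571, +0.01100) = 305.0° ≈ 305°.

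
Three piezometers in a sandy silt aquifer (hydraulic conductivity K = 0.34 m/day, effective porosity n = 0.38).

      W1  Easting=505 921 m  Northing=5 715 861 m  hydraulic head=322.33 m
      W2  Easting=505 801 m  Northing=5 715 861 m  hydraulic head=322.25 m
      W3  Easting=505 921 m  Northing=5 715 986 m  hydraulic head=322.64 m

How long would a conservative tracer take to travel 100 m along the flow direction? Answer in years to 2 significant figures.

120 years

∂h/∂x = (322.25 − 322.33) / (505801 − 505921) = +0.0006667
∂h/∂y = (322.64 − 322.33) / (5715986 − 5715861) = +0.002480
|∇h| = √(0.0006667² + 0.002480²) = 0.002568
Seepage velocity v = K·i/n = 0.34 × 0.002568 / 0.38 = 0.002298 m/day.
t = 100 / 0.002298 = 4.352e+04 days = 119 years.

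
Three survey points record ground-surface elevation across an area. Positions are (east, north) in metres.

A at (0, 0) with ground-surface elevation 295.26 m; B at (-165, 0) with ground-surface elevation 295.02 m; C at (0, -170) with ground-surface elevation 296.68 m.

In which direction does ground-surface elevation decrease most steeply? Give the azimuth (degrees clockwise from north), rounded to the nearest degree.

∂z/∂x = (295.02 − 295.26) / (-165 − 0) = +0.001455
∂z/∂y = (296.68 − 295.26) / (-170 − 0) = -0.008353
Steepest decrease is along −∇f: components (-0.001455 E, +0.008353 N).
Azimuth = atan2(-0.001455, +0.008353) = 350.1° ≈ 350°.

350°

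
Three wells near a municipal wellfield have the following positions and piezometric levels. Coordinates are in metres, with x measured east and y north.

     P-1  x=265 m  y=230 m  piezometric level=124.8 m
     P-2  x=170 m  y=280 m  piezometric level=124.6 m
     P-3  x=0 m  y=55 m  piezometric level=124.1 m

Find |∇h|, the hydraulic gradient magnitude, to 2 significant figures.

0.0024

With h = a·x + b·y + c and P-1 as origin, the differences give:
  (-95)·a + 50·b = -0.2
  (-265)·a + (-175)·b = -0.7
Eliminate b (×(-175) and ×50, subtract): 29875·a = 70.00 → a = ∂h/∂x = +0.002343
Back-substitute: b = ∂h/∂y = +0.0004519.
|∇h| = √(0.002343² + 0.0004519²) = 0.002386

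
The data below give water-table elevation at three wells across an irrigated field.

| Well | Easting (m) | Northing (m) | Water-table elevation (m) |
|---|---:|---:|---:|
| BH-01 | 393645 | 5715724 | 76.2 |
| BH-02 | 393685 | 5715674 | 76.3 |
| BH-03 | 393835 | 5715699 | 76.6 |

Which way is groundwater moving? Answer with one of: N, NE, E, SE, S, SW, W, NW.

Differences from BH-01: to BH-02 (Δx, Δy, Δh) = (40, -50, +0.1); to BH-03 = (190, -25, +0.4).
Determinant of the coordinate differences = 40·(-25) − 190·(-50) = 8500.
∂h/∂x = [(+0.1)·(-25) − (+0.4)·(-50)] / 8500 = +0.002059
∂h/∂y = [40·(+0.4) − 190·(+0.1)] / 8500 = -0.0003529
Flow = −∇h = (-0.002059 east, +0.0003529 north), which points west.

W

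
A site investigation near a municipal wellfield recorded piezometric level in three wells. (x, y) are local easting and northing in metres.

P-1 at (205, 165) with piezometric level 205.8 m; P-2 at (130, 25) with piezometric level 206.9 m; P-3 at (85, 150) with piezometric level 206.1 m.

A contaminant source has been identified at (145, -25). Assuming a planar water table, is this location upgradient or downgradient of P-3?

Differences from P-1: to P-2 (Δx, Δy, Δh) = (-75, -140, +1.1); to P-3 = (-120, -15, +0.3).
Determinant of the coordinate differences = (-75)·(-15) − (-120)·(-140) = -15675.
∂h/∂x = [(+1.1)·(-15) − (+0.3)·(-140)] / -15675 = -0.001627
∂h/∂y = [(-75)·(+0.3) − (-120)·(+1.1)] / -15675 = -0.006986
Head at (145, -25) = 205.8 + (-0.001627)·(-60) + (-0.006986)·(-190) = 207.22 m.
That is higher than the 206.1 m at P-3, so the point is upgradient.

upgradient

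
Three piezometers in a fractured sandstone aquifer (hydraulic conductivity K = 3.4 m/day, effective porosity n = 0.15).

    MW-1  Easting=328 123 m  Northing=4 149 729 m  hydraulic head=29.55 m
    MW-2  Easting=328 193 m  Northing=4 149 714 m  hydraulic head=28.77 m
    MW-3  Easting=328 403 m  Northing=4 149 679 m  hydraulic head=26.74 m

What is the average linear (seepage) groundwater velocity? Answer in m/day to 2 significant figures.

0.71 m/day

Three-point gradient (reference MW-1): Δ to MW-2 = (70, -15, -0.78), Δ to MW-3 = (280, -50, -2.81).
∂h/∂x = -0.004500, ∂h/∂y = +0.03100 (det = 700).
|∇h| = √(-0.004500² + 0.03100²) = 0.03132
Seepage velocity v = K·i/n = 3.4 × 0.03132 / 0.15 = 0.7099 m/day.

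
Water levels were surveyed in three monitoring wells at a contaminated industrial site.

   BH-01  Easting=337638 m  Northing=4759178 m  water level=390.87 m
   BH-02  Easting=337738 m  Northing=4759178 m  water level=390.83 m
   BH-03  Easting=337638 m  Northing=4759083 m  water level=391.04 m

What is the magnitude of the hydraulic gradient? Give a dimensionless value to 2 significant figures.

0.0018

∂h/∂x = (390.83 − 390.87) / (337738 − 337638) = -0.0004000
∂h/∂y = (391.04 − 390.87) / (4759083 − 4759178) = -0.001789
|∇h| = √(-0.0004000² + -0.001789²) = 0.001833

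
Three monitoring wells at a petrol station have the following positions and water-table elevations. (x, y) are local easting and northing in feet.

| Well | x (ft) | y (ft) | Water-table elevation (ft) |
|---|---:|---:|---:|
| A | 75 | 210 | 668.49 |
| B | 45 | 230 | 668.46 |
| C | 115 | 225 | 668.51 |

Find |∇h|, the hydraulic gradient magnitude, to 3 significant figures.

0.000832

Differences from A: to B (Δx, Δy, Δh) = (-30, 20, -0.03); to C = (40, 15, +0.02).
Solve a·Δx + b·Δy = Δh: det = (-30)·15 − 40·20 = -1250.
∂h/∂x = [(-0.03)·15 − (+0.02)·20] / -1250 = +0.0006800
∂h/∂y = [(-30)·(+0.02) − 40·(-0.03)] / -1250 = -0.0004800
|∇h| = √(0.0006800² + -0.0004800²) = 0.0008323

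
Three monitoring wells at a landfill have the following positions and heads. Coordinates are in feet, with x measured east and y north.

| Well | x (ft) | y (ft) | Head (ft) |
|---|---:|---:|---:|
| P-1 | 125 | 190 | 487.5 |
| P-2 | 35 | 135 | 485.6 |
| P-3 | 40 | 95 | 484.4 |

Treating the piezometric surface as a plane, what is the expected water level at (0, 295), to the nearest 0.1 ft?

490.4 ft

With h = a·x + b·y + c and P-1 as origin, the differences give:
  (-90)·a + (-55)·b = -1.9
  (-85)·a + (-95)·b = -3.1
Eliminate b (×(-95) and ×(-55), subtract): 3875·a = 10.00 → a = ∂h/∂x = +0.002581
Back-substitute: b = ∂h/∂y = +0.03032.
h(0, 295) = 487.5 + (+0.002581)·(-125) + (+0.03032)·(105) = 487.5 -0.323 +3.184 = 490.361 ft.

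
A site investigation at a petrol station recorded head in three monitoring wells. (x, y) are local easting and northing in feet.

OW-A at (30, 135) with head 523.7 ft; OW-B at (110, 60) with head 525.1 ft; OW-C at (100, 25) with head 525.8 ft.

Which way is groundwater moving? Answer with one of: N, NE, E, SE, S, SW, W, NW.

Differences from OW-A: to OW-B (Δx, Δy, Δh) = (80, -75, +1.4); to OW-C = (70, -110, +2.1).
Solve a·Δx + b·Δy = Δh: det = 80·(-110) − 70·(-75) = -3550.
∂h/∂x = [(+1.4)·(-110) − (+2.1)·(-75)] / -3550 = -0.0009859
∂h/∂y = [80·(+2.1) − 70·(+1.4)] / -3550 = -0.01972
Flow = −∇h = (+0.0009859 east, +0.01972 north), which points north.

N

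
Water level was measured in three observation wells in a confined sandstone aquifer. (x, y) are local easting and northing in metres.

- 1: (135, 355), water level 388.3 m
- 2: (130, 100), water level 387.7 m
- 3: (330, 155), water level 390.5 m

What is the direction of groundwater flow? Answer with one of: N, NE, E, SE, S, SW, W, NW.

W

With h = a·x + b·y + c and 1 as origin, the differences give:
  (-5)·a + (-255)·b = -0.6
  195·a + (-200)·b = +2.2
Eliminate b (×(-200) and ×(-255), subtract): 50725·a = 681.00 → a = ∂h/∂x = +0.01343
Back-substitute: b = ∂h/∂y = +0.002090.
Flow = −∇h = (-0.01343 east, -0.002090 north), which points west.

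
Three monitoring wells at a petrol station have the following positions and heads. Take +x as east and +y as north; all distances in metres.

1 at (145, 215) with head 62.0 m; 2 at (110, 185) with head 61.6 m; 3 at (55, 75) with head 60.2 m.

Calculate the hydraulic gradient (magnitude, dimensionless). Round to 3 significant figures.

0.0123

Taking 1 as reference: 2−1 = (-35, -30, -0.4); 3−1 = (-90, -140, -1.8).
Solve a·Δx + b·Δy = Δh: det = (-35)·(-140) − (-90)·(-30) = 2200.
∂h/∂x = [(-0.4)·(-140) − (-1.8)·(-30)] / 2200 = +0.0009091
∂h/∂y = [(-35)·(-1.8) − (-90)·(-0.4)] / 2200 = +0.01227
|∇h| = √(0.0009091² + 0.01227²) = 0.0123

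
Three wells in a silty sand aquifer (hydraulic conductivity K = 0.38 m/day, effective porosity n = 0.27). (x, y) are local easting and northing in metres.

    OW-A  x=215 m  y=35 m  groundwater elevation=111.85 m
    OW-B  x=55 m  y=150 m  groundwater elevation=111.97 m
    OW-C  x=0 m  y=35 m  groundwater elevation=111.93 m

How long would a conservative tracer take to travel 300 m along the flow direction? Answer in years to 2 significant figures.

910 years

With h = a·x + b·y + c and OW-A as origin, the differences give:
  (-160)·a + 115·b = +0.12
  (-215)·a + 0·b = +0.08
Eliminate b (×0 and ×115, subtract): 24725·a = -9.200 → a = ∂h/∂x = -0.0003721
Back-substitute: b = ∂h/∂y = +0.0005258.
|∇h| = √(-0.0003721² + 0.0005258²) = 0.0006441
Seepage velocity v = K·i/n = 0.38 × 0.0006441 / 0.27 = 0.0009065 m/day.
t = 300 / 0.0009065 = 3.309e+05 days = 906 years.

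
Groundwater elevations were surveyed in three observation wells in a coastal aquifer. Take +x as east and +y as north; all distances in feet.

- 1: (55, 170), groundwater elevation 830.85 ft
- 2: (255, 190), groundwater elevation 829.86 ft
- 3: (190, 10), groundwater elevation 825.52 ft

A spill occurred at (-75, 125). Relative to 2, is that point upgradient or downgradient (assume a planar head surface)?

upgradient

Differences from 1: to 2 (Δx, Δy, Δh) = (200, 20, -0.99); to 3 = (135, -160, -5.33).
Determinant of the coordinate differences = 200·(-160) − 135·20 = -34700.
∂h/∂x = [(-0.99)·(-160) − (-5.33)·20] / -34700 = -0.007637
∂h/∂y = [200·(-5.33) − 135·(-0.99)] / -34700 = +0.02687
Head at (-75, 125) = 830.85 + (-0.007637)·(-130) + (+0.02687)·(-45) = 830.63 ft.
That is higher than the 829.86 ft at 2, so the point is upgradient.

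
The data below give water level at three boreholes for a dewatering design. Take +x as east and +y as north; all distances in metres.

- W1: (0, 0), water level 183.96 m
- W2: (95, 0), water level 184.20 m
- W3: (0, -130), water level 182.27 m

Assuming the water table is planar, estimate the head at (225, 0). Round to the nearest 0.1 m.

184.5 m

∂h/∂x = (184.20 − 183.96) / (95 − 0) = +0.002526
∂h/∂y = (182.27 − 183.96) / (-130 − 0) = +0.01300
h(225, 0) = 183.96 + (+0.002526)·(225) + (+0.01300)·(0) = 183.96 +0.568 +0.000 = 184.528 m.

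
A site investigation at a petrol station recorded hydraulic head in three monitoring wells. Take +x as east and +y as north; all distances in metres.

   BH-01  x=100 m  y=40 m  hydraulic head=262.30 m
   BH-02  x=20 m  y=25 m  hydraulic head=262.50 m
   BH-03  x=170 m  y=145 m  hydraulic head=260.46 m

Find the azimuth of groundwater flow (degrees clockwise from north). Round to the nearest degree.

357°

Taking BH-01 as reference: BH-02−BH-01 = (-80, -15, +0.20); BH-03−BH-01 = (70, 105, -1.84).
Solve a·Δx + b·Δy = Δh: det = (-80)·105 − 70·(-15) = -7350.
∂h/∂x = [(+0.20)·105 − (-1.84)·(-15)] / -7350 = +0.0008980
∂h/∂y = [(-80)·(-1.84) − 70·(+0.20)] / -7350 = -0.01812
Flow direction (−∇h) has components (-0.0008980 E, +0.01812 N).
Azimuth = atan2(E, N) = atan2(-0.0008980, +0.01812) = 357.2° ≈ 357°.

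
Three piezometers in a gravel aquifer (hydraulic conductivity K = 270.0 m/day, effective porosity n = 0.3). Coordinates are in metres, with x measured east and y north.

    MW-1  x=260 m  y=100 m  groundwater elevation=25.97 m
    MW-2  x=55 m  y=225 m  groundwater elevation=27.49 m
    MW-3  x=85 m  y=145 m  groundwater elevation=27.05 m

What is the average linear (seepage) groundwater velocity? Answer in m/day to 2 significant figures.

Three-point gradient (reference MW-1): Δ to MW-2 = (-205, 125, +1.52), Δ to MW-3 = (-175, 45, +1.08).
∂h/∂x = -0.005265, ∂h/∂y = +0.003526 (det = 12650).
|∇h| = √(-0.005265² + 0.003526²) = 0.006337
Seepage velocity v = K·i/n = 270.0 × 0.006337 / 0.3 = 5.703 m/day.

5.7 m/day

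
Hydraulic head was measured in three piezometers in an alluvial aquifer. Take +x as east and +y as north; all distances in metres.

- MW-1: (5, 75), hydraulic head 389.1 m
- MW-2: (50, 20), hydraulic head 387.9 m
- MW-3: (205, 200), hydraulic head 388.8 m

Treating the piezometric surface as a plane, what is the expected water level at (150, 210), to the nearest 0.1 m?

389.5 m

Three-point gradient (reference MW-1): Δ to MW-2 = (45, -55, -1.2), Δ to MW-3 = (200, 125, -0.3).
∂h/∂x = -0.01002, ∂h/∂y = +0.01362 (det = 16625).
h(150, 210) = 389.1 + (-0.01002)·(145) + (+0.01362)·(135) = 389.1 -1.452 +1.839 = 389.487 m.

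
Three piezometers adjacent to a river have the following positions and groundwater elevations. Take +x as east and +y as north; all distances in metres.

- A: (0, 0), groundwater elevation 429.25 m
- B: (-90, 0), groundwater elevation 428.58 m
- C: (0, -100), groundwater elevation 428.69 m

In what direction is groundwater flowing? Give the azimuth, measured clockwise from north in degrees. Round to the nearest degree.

233°

∂h/∂x = (428.58 − 429.25) / (-90 − 0) = +0.007444
∂h/∂y = (428.69 − 429.25) / (-100 − 0) = +0.005600
Flow direction (−∇h) has components (-0.007444 E, -0.005600 N).
Azimuth = atan2(E, N) = atan2(-0.007444, -0.005600) = 233.0° ≈ 233°.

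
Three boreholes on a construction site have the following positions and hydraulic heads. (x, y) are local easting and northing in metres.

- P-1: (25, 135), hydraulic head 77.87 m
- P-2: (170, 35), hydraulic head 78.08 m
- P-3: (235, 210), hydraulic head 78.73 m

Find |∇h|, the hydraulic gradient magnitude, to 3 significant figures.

0.00407

Differences from P-1: to P-2 (Δx, Δy, Δh) = (145, -100, +0.21); to P-3 = (210, 75, +0.86).
Solve a·Δx + b·Δy = Δh: det = 145·75 − 210·(-100) = 31875.
∂h/∂x = [(+0.21)·75 − (+0.86)·(-100)] / 31875 = +0.003192
∂h/∂y = [145·(+0.86) − 210·(+0.21)] / 31875 = +0.002529
|∇h| = √(0.003192² + 0.002529²) = 0.004072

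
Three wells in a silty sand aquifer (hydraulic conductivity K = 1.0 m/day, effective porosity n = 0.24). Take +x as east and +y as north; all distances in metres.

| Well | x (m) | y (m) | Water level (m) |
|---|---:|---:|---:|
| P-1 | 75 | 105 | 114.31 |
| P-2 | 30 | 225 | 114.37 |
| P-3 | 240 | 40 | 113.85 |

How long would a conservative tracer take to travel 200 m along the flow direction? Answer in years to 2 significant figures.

42 years

With h = a·x + b·y + c and P-1 as origin, the differences give:
  (-45)·a + 120·b = +0.06
  165·a + (-65)·b = -0.46
Eliminate b (×(-65) and ×120, subtract): -16875·a = 51.300 → a = ∂h/∂x = -0.003040
Back-substitute: b = ∂h/∂y = -0.0006400.
|∇h| = √(-0.003040² + -0.0006400²) = 0.003107
Seepage velocity v = K·i/n = 1.0 × 0.003107 / 0.24 = 0.01295 m/day.
t = 200 / 0.01295 = 1.544e+04 days = 42.3 years.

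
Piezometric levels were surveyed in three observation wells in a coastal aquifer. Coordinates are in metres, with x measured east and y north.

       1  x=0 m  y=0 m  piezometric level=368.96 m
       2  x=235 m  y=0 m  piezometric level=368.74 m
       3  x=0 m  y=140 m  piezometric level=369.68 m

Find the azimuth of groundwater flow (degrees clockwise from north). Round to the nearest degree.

170°

∂h/∂x = (368.74 − 368.96) / (235 − 0) = -0.0009362
∂h/∂y = (369.68 − 368.96) / (140 − 0) = +0.005143
Flow direction (−∇h) has components (+0.0009362 E, -0.005143 N).
Azimuth = atan2(E, N) = atan2(+0.0009362, -0.005143) = 169.7° ≈ 170°.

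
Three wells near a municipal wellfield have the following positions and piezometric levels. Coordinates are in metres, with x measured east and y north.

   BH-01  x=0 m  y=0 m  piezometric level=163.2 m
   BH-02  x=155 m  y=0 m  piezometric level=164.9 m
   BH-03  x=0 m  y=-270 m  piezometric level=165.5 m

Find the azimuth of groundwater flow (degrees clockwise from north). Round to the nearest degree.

308°

∂h/∂x = (164.9 − 163.2) / (155 − 0) = +0.01097
∂h/∂y = (165.5 − 163.2) / (-270 − 0) = -0.008519
Flow direction (−∇h) has components (-0.01097 E, +0.008519 N).
Azimuth = atan2(E, N) = atan2(-0.01097, +0.008519) = 307.8° ≈ 308°.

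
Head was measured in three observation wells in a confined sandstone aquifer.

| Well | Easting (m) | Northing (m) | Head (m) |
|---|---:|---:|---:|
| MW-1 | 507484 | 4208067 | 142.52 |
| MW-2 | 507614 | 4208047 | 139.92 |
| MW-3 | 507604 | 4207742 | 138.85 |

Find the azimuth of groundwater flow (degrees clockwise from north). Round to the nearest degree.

Taking MW-1 as reference: MW-2−MW-1 = (130, -20, -2.60); MW-3−MW-1 = (120, -325, -3.67).
Determinant of the coordinate differences = 130·(-325) − 120·(-20) = -39850.
∂h/∂x = [(-2.60)·(-325) − (-3.67)·(-20)] / -39850 = -0.01936
∂h/∂y = [130·(-3.67) − 120·(-2.60)] / -39850 = +0.004143
Flow direction (−∇h) has components (+0.01936 E, -0.004143 N).
Azimuth = atan2(E, N) = atan2(+0.01936, -0.004143) = 102.1° ≈ 102°.

102°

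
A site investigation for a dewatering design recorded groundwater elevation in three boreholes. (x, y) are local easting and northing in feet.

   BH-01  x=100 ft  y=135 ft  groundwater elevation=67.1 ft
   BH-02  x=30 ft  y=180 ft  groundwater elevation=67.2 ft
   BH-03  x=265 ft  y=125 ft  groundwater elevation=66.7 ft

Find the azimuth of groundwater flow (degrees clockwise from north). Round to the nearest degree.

Differences from BH-01: to BH-02 (Δx, Δy, Δh) = (-70, 45, +0.1); to BH-03 = (165, -10, -0.4).
Determinant of the coordinate differences = (-70)·(-10) − 165·45 = -6725.
∂h/∂x = [(+0.1)·(-10) − (-0.4)·45] / -6725 = -0.002528
∂h/∂y = [(-70)·(-0.4) − 165·(+0.1)] / -6725 = -0.001710
Flow direction (−∇h) has components (+0.002528 E, +0.001710 N).
Azimuth = atan2(E, N) = atan2(+0.002528, +0.001710) = 55.9° ≈ 056°.

056°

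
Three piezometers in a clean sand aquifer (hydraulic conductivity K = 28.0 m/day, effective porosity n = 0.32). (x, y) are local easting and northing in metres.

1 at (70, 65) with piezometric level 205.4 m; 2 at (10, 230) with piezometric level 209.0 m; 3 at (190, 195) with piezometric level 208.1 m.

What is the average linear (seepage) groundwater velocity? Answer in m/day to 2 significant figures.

With h = a·x + b·y + c and 1 as origin, the differences give:
  (-60)·a + 165·b = +3.6
  120·a + 130·b = +2.7
Eliminate b (×130 and ×165, subtract): -27600·a = 22.50 → a = ∂h/∂x = -0.0008152
Back-substitute: b = ∂h/∂y = +0.02152.
|∇h| = √(-0.0008152² + 0.02152²) = 0.02154
Seepage velocity v = K·i/n = 28.0 × 0.02154 / 0.32 = 1.885 m/day.

1.9 m/day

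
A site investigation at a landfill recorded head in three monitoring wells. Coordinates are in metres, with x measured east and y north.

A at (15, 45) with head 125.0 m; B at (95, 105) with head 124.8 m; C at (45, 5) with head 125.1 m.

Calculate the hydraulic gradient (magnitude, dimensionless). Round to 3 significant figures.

With h = a·x + b·y + c and A as origin, the differences give:
  80·a + 60·b = -0.2
  30·a + (-40)·b = +0.1
Eliminate b (×(-40) and ×60, subtract): -5000·a = 2.00 → a = ∂h/∂x = -0.0004000
Back-substitute: b = ∂h/∂y = -0.002800.
|∇h| = √(-0.0004000² + -0.002800²) = 0.002828

0.00283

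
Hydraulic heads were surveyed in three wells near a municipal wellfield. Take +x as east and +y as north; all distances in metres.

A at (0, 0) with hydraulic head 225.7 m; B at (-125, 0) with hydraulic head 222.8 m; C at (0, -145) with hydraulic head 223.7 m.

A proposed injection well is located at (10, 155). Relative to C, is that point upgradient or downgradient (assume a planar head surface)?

∂h/∂x = (222.8 − 225.7) / (-125 − 0) = +0.02320
∂h/∂y = (223.7 − 225.7) / (-145 − 0) = +0.01379
Head at (10, 155) = 225.7 + (+0.02320)·(10) + (+0.01379)·(155) = 228.07 m.
That is higher than the 223.7 m at C, so the point is upgradient.

upgradient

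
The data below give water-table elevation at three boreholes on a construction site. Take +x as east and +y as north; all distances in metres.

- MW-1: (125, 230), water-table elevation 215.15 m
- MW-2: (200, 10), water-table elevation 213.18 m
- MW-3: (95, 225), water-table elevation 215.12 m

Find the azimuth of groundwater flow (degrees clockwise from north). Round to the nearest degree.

177°

Differences from MW-1: to MW-2 (Δx, Δy, Δh) = (75, -220, -1.97); to MW-3 = (-30, -5, -0.03).
Determinant of the coordinate differences = 75·(-5) − (-30)·(-220) = -6975.
∂h/∂x = [(-1.97)·(-5) − (-0.03)·(-220)] / -6975 = -0.0004659
∂h/∂y = [75·(-0.03) − (-30)·(-1.97)] / -6975 = +0.008796
Flow direction (−∇h) has components (+0.0004659 E, -0.008796 N).
Azimuth = atan2(E, N) = atan2(+0.0004659, -0.008796) = 177.0° ≈ 177°.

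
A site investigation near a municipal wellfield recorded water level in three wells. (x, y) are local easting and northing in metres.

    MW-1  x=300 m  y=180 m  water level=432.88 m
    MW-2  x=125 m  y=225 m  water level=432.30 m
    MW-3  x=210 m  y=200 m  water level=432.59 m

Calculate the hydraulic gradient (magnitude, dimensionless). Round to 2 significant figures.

0.0037

Differences from MW-1: to MW-2 (Δx, Δy, Δh) = (-175, 45, -0.58); to MW-3 = (-90, 20, -0.29).
Solve a·Δx + b·Δy = Δh: det = (-175)·20 − (-90)·45 = 550.
∂h/∂x = [(-0.58)·20 − (-0.29)·45] / 550 = +0.002636
∂h/∂y = [(-175)·(-0.29) − (-90)·(-0.58)] / 550 = -0.002636
|∇h| = √(0.002636² + -0.002636²) = 0.003728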